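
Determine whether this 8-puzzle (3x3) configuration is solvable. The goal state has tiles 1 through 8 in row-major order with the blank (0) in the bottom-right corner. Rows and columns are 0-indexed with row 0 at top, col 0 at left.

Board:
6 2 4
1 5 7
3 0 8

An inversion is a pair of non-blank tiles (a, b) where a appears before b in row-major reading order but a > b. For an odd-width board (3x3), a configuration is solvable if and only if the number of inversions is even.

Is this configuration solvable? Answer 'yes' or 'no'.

Answer: yes

Derivation:
Inversions (pairs i<j in row-major order where tile[i] > tile[j] > 0): 10
10 is even, so the puzzle is solvable.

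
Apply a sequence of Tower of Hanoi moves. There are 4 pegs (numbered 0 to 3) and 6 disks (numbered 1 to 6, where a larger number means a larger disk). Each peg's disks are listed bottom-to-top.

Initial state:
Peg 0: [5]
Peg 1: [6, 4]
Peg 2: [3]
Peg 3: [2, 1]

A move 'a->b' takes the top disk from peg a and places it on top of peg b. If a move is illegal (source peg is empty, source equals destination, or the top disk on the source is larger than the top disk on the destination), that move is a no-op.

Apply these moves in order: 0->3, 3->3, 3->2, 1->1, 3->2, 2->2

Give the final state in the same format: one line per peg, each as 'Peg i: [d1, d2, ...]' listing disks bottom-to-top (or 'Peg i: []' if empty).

Answer: Peg 0: [5]
Peg 1: [6, 4]
Peg 2: [3, 1]
Peg 3: [2]

Derivation:
After move 1 (0->3):
Peg 0: [5]
Peg 1: [6, 4]
Peg 2: [3]
Peg 3: [2, 1]

After move 2 (3->3):
Peg 0: [5]
Peg 1: [6, 4]
Peg 2: [3]
Peg 3: [2, 1]

After move 3 (3->2):
Peg 0: [5]
Peg 1: [6, 4]
Peg 2: [3, 1]
Peg 3: [2]

After move 4 (1->1):
Peg 0: [5]
Peg 1: [6, 4]
Peg 2: [3, 1]
Peg 3: [2]

After move 5 (3->2):
Peg 0: [5]
Peg 1: [6, 4]
Peg 2: [3, 1]
Peg 3: [2]

After move 6 (2->2):
Peg 0: [5]
Peg 1: [6, 4]
Peg 2: [3, 1]
Peg 3: [2]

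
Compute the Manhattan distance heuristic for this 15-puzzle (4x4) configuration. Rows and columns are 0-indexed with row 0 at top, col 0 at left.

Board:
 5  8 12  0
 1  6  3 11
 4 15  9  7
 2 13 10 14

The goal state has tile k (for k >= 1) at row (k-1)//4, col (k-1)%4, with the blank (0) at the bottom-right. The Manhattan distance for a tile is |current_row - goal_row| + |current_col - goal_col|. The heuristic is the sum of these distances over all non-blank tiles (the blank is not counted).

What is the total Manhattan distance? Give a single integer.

Answer: 31

Derivation:
Tile 5: at (0,0), goal (1,0), distance |0-1|+|0-0| = 1
Tile 8: at (0,1), goal (1,3), distance |0-1|+|1-3| = 3
Tile 12: at (0,2), goal (2,3), distance |0-2|+|2-3| = 3
Tile 1: at (1,0), goal (0,0), distance |1-0|+|0-0| = 1
Tile 6: at (1,1), goal (1,1), distance |1-1|+|1-1| = 0
Tile 3: at (1,2), goal (0,2), distance |1-0|+|2-2| = 1
Tile 11: at (1,3), goal (2,2), distance |1-2|+|3-2| = 2
Tile 4: at (2,0), goal (0,3), distance |2-0|+|0-3| = 5
Tile 15: at (2,1), goal (3,2), distance |2-3|+|1-2| = 2
Tile 9: at (2,2), goal (2,0), distance |2-2|+|2-0| = 2
Tile 7: at (2,3), goal (1,2), distance |2-1|+|3-2| = 2
Tile 2: at (3,0), goal (0,1), distance |3-0|+|0-1| = 4
Tile 13: at (3,1), goal (3,0), distance |3-3|+|1-0| = 1
Tile 10: at (3,2), goal (2,1), distance |3-2|+|2-1| = 2
Tile 14: at (3,3), goal (3,1), distance |3-3|+|3-1| = 2
Sum: 1 + 3 + 3 + 1 + 0 + 1 + 2 + 5 + 2 + 2 + 2 + 4 + 1 + 2 + 2 = 31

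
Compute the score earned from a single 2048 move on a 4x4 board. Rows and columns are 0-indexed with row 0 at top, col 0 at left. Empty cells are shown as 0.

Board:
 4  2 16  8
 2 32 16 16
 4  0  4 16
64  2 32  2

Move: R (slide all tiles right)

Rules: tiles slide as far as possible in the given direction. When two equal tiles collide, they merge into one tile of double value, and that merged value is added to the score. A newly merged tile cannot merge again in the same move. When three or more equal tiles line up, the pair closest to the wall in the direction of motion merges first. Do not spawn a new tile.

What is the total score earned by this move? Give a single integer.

Answer: 40

Derivation:
Slide right:
row 0: [4, 2, 16, 8] -> [4, 2, 16, 8]  score +0 (running 0)
row 1: [2, 32, 16, 16] -> [0, 2, 32, 32]  score +32 (running 32)
row 2: [4, 0, 4, 16] -> [0, 0, 8, 16]  score +8 (running 40)
row 3: [64, 2, 32, 2] -> [64, 2, 32, 2]  score +0 (running 40)
Board after move:
 4  2 16  8
 0  2 32 32
 0  0  8 16
64  2 32  2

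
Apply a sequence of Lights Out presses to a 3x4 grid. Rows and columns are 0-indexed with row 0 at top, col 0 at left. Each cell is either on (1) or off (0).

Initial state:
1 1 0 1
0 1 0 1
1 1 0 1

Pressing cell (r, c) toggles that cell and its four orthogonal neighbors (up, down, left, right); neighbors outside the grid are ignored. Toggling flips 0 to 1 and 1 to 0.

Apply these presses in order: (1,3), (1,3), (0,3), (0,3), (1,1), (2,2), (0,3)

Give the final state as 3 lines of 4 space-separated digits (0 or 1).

After press 1 at (1,3):
1 1 0 0
0 1 1 0
1 1 0 0

After press 2 at (1,3):
1 1 0 1
0 1 0 1
1 1 0 1

After press 3 at (0,3):
1 1 1 0
0 1 0 0
1 1 0 1

After press 4 at (0,3):
1 1 0 1
0 1 0 1
1 1 0 1

After press 5 at (1,1):
1 0 0 1
1 0 1 1
1 0 0 1

After press 6 at (2,2):
1 0 0 1
1 0 0 1
1 1 1 0

After press 7 at (0,3):
1 0 1 0
1 0 0 0
1 1 1 0

Answer: 1 0 1 0
1 0 0 0
1 1 1 0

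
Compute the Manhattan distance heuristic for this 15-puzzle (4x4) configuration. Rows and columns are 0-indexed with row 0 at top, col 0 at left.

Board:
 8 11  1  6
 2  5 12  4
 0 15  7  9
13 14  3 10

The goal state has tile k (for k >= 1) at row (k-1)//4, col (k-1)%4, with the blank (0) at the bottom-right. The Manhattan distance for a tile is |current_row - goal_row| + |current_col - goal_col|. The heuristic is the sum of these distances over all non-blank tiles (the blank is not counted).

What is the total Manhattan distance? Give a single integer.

Tile 8: at (0,0), goal (1,3), distance |0-1|+|0-3| = 4
Tile 11: at (0,1), goal (2,2), distance |0-2|+|1-2| = 3
Tile 1: at (0,2), goal (0,0), distance |0-0|+|2-0| = 2
Tile 6: at (0,3), goal (1,1), distance |0-1|+|3-1| = 3
Tile 2: at (1,0), goal (0,1), distance |1-0|+|0-1| = 2
Tile 5: at (1,1), goal (1,0), distance |1-1|+|1-0| = 1
Tile 12: at (1,2), goal (2,3), distance |1-2|+|2-3| = 2
Tile 4: at (1,3), goal (0,3), distance |1-0|+|3-3| = 1
Tile 15: at (2,1), goal (3,2), distance |2-3|+|1-2| = 2
Tile 7: at (2,2), goal (1,2), distance |2-1|+|2-2| = 1
Tile 9: at (2,3), goal (2,0), distance |2-2|+|3-0| = 3
Tile 13: at (3,0), goal (3,0), distance |3-3|+|0-0| = 0
Tile 14: at (3,1), goal (3,1), distance |3-3|+|1-1| = 0
Tile 3: at (3,2), goal (0,2), distance |3-0|+|2-2| = 3
Tile 10: at (3,3), goal (2,1), distance |3-2|+|3-1| = 3
Sum: 4 + 3 + 2 + 3 + 2 + 1 + 2 + 1 + 2 + 1 + 3 + 0 + 0 + 3 + 3 = 30

Answer: 30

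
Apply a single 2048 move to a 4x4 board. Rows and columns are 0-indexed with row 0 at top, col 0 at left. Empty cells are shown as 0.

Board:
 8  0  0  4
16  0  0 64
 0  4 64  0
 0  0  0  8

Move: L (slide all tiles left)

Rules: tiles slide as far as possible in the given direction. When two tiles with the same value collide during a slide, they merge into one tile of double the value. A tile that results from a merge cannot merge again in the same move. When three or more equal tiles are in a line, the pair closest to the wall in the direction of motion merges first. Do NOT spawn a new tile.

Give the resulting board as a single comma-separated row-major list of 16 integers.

Slide left:
row 0: [8, 0, 0, 4] -> [8, 4, 0, 0]
row 1: [16, 0, 0, 64] -> [16, 64, 0, 0]
row 2: [0, 4, 64, 0] -> [4, 64, 0, 0]
row 3: [0, 0, 0, 8] -> [8, 0, 0, 0]

Answer: 8, 4, 0, 0, 16, 64, 0, 0, 4, 64, 0, 0, 8, 0, 0, 0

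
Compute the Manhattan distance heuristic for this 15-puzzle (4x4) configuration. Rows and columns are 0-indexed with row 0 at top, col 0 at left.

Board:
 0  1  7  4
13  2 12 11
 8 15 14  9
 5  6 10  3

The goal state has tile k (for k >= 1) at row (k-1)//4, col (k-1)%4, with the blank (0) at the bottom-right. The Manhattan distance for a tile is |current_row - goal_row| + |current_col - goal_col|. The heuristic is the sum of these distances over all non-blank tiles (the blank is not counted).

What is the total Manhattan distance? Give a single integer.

Answer: 30

Derivation:
Tile 1: (0,1)->(0,0) = 1
Tile 7: (0,2)->(1,2) = 1
Tile 4: (0,3)->(0,3) = 0
Tile 13: (1,0)->(3,0) = 2
Tile 2: (1,1)->(0,1) = 1
Tile 12: (1,2)->(2,3) = 2
Tile 11: (1,3)->(2,2) = 2
Tile 8: (2,0)->(1,3) = 4
Tile 15: (2,1)->(3,2) = 2
Tile 14: (2,2)->(3,1) = 2
Tile 9: (2,3)->(2,0) = 3
Tile 5: (3,0)->(1,0) = 2
Tile 6: (3,1)->(1,1) = 2
Tile 10: (3,2)->(2,1) = 2
Tile 3: (3,3)->(0,2) = 4
Sum: 1 + 1 + 0 + 2 + 1 + 2 + 2 + 4 + 2 + 2 + 3 + 2 + 2 + 2 + 4 = 30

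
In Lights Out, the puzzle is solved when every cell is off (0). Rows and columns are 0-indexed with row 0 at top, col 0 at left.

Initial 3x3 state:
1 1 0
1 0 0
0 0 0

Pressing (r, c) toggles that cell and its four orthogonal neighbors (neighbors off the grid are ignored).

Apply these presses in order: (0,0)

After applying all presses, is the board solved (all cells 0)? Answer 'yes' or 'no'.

Answer: yes

Derivation:
After press 1 at (0,0):
0 0 0
0 0 0
0 0 0

Lights still on: 0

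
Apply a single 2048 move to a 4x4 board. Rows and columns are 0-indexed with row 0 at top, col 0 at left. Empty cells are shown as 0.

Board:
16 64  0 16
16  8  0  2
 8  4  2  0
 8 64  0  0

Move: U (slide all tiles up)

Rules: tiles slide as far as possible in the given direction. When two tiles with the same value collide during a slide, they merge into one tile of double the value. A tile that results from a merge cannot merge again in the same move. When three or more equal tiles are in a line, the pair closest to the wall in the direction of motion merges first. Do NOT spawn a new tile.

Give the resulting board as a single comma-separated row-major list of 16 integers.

Answer: 32, 64, 2, 16, 16, 8, 0, 2, 0, 4, 0, 0, 0, 64, 0, 0

Derivation:
Slide up:
col 0: [16, 16, 8, 8] -> [32, 16, 0, 0]
col 1: [64, 8, 4, 64] -> [64, 8, 4, 64]
col 2: [0, 0, 2, 0] -> [2, 0, 0, 0]
col 3: [16, 2, 0, 0] -> [16, 2, 0, 0]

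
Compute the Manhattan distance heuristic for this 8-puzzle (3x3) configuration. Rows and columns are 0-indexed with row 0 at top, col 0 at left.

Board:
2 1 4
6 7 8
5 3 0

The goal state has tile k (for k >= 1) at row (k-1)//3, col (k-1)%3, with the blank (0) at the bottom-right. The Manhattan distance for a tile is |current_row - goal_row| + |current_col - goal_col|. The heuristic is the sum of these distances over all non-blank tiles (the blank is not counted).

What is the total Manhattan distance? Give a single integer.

Answer: 16

Derivation:
Tile 2: at (0,0), goal (0,1), distance |0-0|+|0-1| = 1
Tile 1: at (0,1), goal (0,0), distance |0-0|+|1-0| = 1
Tile 4: at (0,2), goal (1,0), distance |0-1|+|2-0| = 3
Tile 6: at (1,0), goal (1,2), distance |1-1|+|0-2| = 2
Tile 7: at (1,1), goal (2,0), distance |1-2|+|1-0| = 2
Tile 8: at (1,2), goal (2,1), distance |1-2|+|2-1| = 2
Tile 5: at (2,0), goal (1,1), distance |2-1|+|0-1| = 2
Tile 3: at (2,1), goal (0,2), distance |2-0|+|1-2| = 3
Sum: 1 + 1 + 3 + 2 + 2 + 2 + 2 + 3 = 16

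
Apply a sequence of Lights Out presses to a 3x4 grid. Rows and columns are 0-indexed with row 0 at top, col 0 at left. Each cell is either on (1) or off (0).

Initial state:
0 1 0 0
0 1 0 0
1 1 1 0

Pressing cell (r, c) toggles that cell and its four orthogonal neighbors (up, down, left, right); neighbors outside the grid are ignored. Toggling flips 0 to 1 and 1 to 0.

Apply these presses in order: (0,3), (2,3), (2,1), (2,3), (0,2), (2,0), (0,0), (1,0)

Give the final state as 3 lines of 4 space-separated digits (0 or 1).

Answer: 0 1 0 0
1 1 1 1
0 1 0 0

Derivation:
After press 1 at (0,3):
0 1 1 1
0 1 0 1
1 1 1 0

After press 2 at (2,3):
0 1 1 1
0 1 0 0
1 1 0 1

After press 3 at (2,1):
0 1 1 1
0 0 0 0
0 0 1 1

After press 4 at (2,3):
0 1 1 1
0 0 0 1
0 0 0 0

After press 5 at (0,2):
0 0 0 0
0 0 1 1
0 0 0 0

After press 6 at (2,0):
0 0 0 0
1 0 1 1
1 1 0 0

After press 7 at (0,0):
1 1 0 0
0 0 1 1
1 1 0 0

After press 8 at (1,0):
0 1 0 0
1 1 1 1
0 1 0 0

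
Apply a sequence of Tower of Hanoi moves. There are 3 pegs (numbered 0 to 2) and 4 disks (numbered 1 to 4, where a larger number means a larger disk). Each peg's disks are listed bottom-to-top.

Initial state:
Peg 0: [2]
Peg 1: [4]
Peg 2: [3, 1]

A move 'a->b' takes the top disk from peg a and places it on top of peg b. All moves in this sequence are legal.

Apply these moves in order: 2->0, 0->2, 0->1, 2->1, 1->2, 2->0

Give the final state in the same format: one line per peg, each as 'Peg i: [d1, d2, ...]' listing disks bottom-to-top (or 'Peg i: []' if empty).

After move 1 (2->0):
Peg 0: [2, 1]
Peg 1: [4]
Peg 2: [3]

After move 2 (0->2):
Peg 0: [2]
Peg 1: [4]
Peg 2: [3, 1]

After move 3 (0->1):
Peg 0: []
Peg 1: [4, 2]
Peg 2: [3, 1]

After move 4 (2->1):
Peg 0: []
Peg 1: [4, 2, 1]
Peg 2: [3]

After move 5 (1->2):
Peg 0: []
Peg 1: [4, 2]
Peg 2: [3, 1]

After move 6 (2->0):
Peg 0: [1]
Peg 1: [4, 2]
Peg 2: [3]

Answer: Peg 0: [1]
Peg 1: [4, 2]
Peg 2: [3]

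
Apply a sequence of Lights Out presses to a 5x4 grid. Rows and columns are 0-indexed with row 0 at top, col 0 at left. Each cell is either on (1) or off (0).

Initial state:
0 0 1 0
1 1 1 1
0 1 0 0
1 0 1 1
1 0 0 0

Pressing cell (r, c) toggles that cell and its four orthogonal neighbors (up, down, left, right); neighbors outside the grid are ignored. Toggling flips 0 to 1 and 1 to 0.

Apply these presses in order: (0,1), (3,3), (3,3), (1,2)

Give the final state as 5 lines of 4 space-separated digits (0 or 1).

Answer: 1 1 1 0
1 1 0 0
0 1 1 0
1 0 1 1
1 0 0 0

Derivation:
After press 1 at (0,1):
1 1 0 0
1 0 1 1
0 1 0 0
1 0 1 1
1 0 0 0

After press 2 at (3,3):
1 1 0 0
1 0 1 1
0 1 0 1
1 0 0 0
1 0 0 1

After press 3 at (3,3):
1 1 0 0
1 0 1 1
0 1 0 0
1 0 1 1
1 0 0 0

After press 4 at (1,2):
1 1 1 0
1 1 0 0
0 1 1 0
1 0 1 1
1 0 0 0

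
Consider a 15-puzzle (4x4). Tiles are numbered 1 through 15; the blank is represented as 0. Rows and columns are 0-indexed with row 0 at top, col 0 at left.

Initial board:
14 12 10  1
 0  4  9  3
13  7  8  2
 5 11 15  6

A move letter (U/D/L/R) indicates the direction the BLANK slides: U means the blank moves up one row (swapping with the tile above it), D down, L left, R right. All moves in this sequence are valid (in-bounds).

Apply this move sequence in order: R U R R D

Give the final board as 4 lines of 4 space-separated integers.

Answer: 14 10  1  3
 4 12  9  0
13  7  8  2
 5 11 15  6

Derivation:
After move 1 (R):
14 12 10  1
 4  0  9  3
13  7  8  2
 5 11 15  6

After move 2 (U):
14  0 10  1
 4 12  9  3
13  7  8  2
 5 11 15  6

After move 3 (R):
14 10  0  1
 4 12  9  3
13  7  8  2
 5 11 15  6

After move 4 (R):
14 10  1  0
 4 12  9  3
13  7  8  2
 5 11 15  6

After move 5 (D):
14 10  1  3
 4 12  9  0
13  7  8  2
 5 11 15  6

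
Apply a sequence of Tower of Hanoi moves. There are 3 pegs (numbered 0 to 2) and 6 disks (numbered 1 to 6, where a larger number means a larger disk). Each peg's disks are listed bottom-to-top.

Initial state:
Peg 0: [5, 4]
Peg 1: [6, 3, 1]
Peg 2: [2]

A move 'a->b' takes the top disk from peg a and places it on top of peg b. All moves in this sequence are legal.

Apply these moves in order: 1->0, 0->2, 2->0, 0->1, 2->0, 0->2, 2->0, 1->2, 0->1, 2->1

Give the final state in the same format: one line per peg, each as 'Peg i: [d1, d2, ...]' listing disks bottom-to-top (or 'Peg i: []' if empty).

Answer: Peg 0: [5, 4]
Peg 1: [6, 3, 2, 1]
Peg 2: []

Derivation:
After move 1 (1->0):
Peg 0: [5, 4, 1]
Peg 1: [6, 3]
Peg 2: [2]

After move 2 (0->2):
Peg 0: [5, 4]
Peg 1: [6, 3]
Peg 2: [2, 1]

After move 3 (2->0):
Peg 0: [5, 4, 1]
Peg 1: [6, 3]
Peg 2: [2]

After move 4 (0->1):
Peg 0: [5, 4]
Peg 1: [6, 3, 1]
Peg 2: [2]

After move 5 (2->0):
Peg 0: [5, 4, 2]
Peg 1: [6, 3, 1]
Peg 2: []

After move 6 (0->2):
Peg 0: [5, 4]
Peg 1: [6, 3, 1]
Peg 2: [2]

After move 7 (2->0):
Peg 0: [5, 4, 2]
Peg 1: [6, 3, 1]
Peg 2: []

After move 8 (1->2):
Peg 0: [5, 4, 2]
Peg 1: [6, 3]
Peg 2: [1]

After move 9 (0->1):
Peg 0: [5, 4]
Peg 1: [6, 3, 2]
Peg 2: [1]

After move 10 (2->1):
Peg 0: [5, 4]
Peg 1: [6, 3, 2, 1]
Peg 2: []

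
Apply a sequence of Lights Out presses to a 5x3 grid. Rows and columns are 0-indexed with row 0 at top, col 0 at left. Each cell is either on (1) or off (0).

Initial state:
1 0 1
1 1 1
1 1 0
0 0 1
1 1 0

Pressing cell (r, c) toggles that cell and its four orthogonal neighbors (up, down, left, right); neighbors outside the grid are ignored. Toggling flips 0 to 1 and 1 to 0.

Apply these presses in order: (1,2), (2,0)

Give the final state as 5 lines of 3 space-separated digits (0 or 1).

Answer: 1 0 0
0 0 0
0 0 1
1 0 1
1 1 0

Derivation:
After press 1 at (1,2):
1 0 0
1 0 0
1 1 1
0 0 1
1 1 0

After press 2 at (2,0):
1 0 0
0 0 0
0 0 1
1 0 1
1 1 0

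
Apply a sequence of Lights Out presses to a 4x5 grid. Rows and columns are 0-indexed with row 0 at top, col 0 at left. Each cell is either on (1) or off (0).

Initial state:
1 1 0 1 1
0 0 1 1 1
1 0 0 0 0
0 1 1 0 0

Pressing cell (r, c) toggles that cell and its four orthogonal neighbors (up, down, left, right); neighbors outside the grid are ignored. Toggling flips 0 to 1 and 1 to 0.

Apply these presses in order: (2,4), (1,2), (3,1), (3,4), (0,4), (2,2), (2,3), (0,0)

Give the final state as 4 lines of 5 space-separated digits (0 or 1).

After press 1 at (2,4):
1 1 0 1 1
0 0 1 1 0
1 0 0 1 1
0 1 1 0 1

After press 2 at (1,2):
1 1 1 1 1
0 1 0 0 0
1 0 1 1 1
0 1 1 0 1

After press 3 at (3,1):
1 1 1 1 1
0 1 0 0 0
1 1 1 1 1
1 0 0 0 1

After press 4 at (3,4):
1 1 1 1 1
0 1 0 0 0
1 1 1 1 0
1 0 0 1 0

After press 5 at (0,4):
1 1 1 0 0
0 1 0 0 1
1 1 1 1 0
1 0 0 1 0

After press 6 at (2,2):
1 1 1 0 0
0 1 1 0 1
1 0 0 0 0
1 0 1 1 0

After press 7 at (2,3):
1 1 1 0 0
0 1 1 1 1
1 0 1 1 1
1 0 1 0 0

After press 8 at (0,0):
0 0 1 0 0
1 1 1 1 1
1 0 1 1 1
1 0 1 0 0

Answer: 0 0 1 0 0
1 1 1 1 1
1 0 1 1 1
1 0 1 0 0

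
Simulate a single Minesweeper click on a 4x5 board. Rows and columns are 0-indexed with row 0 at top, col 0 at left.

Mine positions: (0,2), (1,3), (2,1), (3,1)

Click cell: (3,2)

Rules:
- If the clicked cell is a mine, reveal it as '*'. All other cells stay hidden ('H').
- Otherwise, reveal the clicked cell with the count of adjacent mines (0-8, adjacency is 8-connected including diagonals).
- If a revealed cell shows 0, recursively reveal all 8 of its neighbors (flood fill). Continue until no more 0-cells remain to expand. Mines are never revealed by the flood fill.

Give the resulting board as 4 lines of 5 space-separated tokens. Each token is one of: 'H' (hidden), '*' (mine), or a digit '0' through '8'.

H H H H H
H H H H H
H H H H H
H H 2 H H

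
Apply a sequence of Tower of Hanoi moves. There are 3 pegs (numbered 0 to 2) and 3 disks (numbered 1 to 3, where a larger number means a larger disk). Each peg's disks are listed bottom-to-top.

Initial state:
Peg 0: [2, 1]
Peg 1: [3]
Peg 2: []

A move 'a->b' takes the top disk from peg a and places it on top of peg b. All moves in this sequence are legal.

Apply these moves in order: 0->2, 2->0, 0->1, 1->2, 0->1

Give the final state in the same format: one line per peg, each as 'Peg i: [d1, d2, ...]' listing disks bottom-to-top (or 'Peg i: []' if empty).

Answer: Peg 0: []
Peg 1: [3, 2]
Peg 2: [1]

Derivation:
After move 1 (0->2):
Peg 0: [2]
Peg 1: [3]
Peg 2: [1]

After move 2 (2->0):
Peg 0: [2, 1]
Peg 1: [3]
Peg 2: []

After move 3 (0->1):
Peg 0: [2]
Peg 1: [3, 1]
Peg 2: []

After move 4 (1->2):
Peg 0: [2]
Peg 1: [3]
Peg 2: [1]

After move 5 (0->1):
Peg 0: []
Peg 1: [3, 2]
Peg 2: [1]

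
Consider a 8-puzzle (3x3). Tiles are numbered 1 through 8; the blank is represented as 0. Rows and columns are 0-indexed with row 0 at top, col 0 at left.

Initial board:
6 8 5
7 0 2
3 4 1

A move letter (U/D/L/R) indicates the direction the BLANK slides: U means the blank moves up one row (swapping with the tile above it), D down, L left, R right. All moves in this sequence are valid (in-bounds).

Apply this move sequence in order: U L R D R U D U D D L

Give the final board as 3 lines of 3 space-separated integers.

After move 1 (U):
6 0 5
7 8 2
3 4 1

After move 2 (L):
0 6 5
7 8 2
3 4 1

After move 3 (R):
6 0 5
7 8 2
3 4 1

After move 4 (D):
6 8 5
7 0 2
3 4 1

After move 5 (R):
6 8 5
7 2 0
3 4 1

After move 6 (U):
6 8 0
7 2 5
3 4 1

After move 7 (D):
6 8 5
7 2 0
3 4 1

After move 8 (U):
6 8 0
7 2 5
3 4 1

After move 9 (D):
6 8 5
7 2 0
3 4 1

After move 10 (D):
6 8 5
7 2 1
3 4 0

After move 11 (L):
6 8 5
7 2 1
3 0 4

Answer: 6 8 5
7 2 1
3 0 4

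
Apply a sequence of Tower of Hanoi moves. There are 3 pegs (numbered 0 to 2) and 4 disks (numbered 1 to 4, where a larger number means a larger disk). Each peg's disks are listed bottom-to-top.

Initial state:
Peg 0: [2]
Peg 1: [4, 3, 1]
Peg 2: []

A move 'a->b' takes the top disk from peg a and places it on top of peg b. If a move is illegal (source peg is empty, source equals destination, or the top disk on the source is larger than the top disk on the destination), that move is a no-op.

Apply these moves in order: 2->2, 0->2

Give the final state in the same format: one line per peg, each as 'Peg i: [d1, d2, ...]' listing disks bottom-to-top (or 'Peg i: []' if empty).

Answer: Peg 0: []
Peg 1: [4, 3, 1]
Peg 2: [2]

Derivation:
After move 1 (2->2):
Peg 0: [2]
Peg 1: [4, 3, 1]
Peg 2: []

After move 2 (0->2):
Peg 0: []
Peg 1: [4, 3, 1]
Peg 2: [2]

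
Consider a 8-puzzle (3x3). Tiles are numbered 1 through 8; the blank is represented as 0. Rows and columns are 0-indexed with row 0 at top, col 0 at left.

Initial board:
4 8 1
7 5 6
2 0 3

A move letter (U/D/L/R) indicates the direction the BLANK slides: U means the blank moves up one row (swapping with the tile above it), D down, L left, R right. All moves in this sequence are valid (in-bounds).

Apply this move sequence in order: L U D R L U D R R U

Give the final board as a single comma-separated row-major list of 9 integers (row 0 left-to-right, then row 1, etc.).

After move 1 (L):
4 8 1
7 5 6
0 2 3

After move 2 (U):
4 8 1
0 5 6
7 2 3

After move 3 (D):
4 8 1
7 5 6
0 2 3

After move 4 (R):
4 8 1
7 5 6
2 0 3

After move 5 (L):
4 8 1
7 5 6
0 2 3

After move 6 (U):
4 8 1
0 5 6
7 2 3

After move 7 (D):
4 8 1
7 5 6
0 2 3

After move 8 (R):
4 8 1
7 5 6
2 0 3

After move 9 (R):
4 8 1
7 5 6
2 3 0

After move 10 (U):
4 8 1
7 5 0
2 3 6

Answer: 4, 8, 1, 7, 5, 0, 2, 3, 6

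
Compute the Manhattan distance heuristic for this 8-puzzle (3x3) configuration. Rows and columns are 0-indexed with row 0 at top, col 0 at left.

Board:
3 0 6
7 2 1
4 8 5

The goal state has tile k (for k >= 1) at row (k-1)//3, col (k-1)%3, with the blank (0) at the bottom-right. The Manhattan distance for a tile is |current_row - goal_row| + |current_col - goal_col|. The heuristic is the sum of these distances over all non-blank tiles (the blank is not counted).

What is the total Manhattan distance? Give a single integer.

Tile 3: (0,0)->(0,2) = 2
Tile 6: (0,2)->(1,2) = 1
Tile 7: (1,0)->(2,0) = 1
Tile 2: (1,1)->(0,1) = 1
Tile 1: (1,2)->(0,0) = 3
Tile 4: (2,0)->(1,0) = 1
Tile 8: (2,1)->(2,1) = 0
Tile 5: (2,2)->(1,1) = 2
Sum: 2 + 1 + 1 + 1 + 3 + 1 + 0 + 2 = 11

Answer: 11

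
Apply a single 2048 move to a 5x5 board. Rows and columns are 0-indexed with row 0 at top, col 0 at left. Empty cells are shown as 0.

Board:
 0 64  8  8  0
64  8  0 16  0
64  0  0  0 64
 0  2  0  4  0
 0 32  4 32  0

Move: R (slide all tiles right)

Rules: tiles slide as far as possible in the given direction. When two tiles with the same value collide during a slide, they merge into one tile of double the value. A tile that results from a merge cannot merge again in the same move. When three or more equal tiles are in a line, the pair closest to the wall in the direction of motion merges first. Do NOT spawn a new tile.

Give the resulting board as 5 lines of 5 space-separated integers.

Slide right:
row 0: [0, 64, 8, 8, 0] -> [0, 0, 0, 64, 16]
row 1: [64, 8, 0, 16, 0] -> [0, 0, 64, 8, 16]
row 2: [64, 0, 0, 0, 64] -> [0, 0, 0, 0, 128]
row 3: [0, 2, 0, 4, 0] -> [0, 0, 0, 2, 4]
row 4: [0, 32, 4, 32, 0] -> [0, 0, 32, 4, 32]

Answer:   0   0   0  64  16
  0   0  64   8  16
  0   0   0   0 128
  0   0   0   2   4
  0   0  32   4  32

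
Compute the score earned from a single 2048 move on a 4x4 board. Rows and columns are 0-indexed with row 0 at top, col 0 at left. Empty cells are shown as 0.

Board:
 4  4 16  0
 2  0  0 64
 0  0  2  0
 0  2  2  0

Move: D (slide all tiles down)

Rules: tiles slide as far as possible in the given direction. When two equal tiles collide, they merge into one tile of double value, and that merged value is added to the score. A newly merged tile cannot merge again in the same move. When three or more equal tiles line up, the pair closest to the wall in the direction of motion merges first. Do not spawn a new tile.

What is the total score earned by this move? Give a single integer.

Slide down:
col 0: [4, 2, 0, 0] -> [0, 0, 4, 2]  score +0 (running 0)
col 1: [4, 0, 0, 2] -> [0, 0, 4, 2]  score +0 (running 0)
col 2: [16, 0, 2, 2] -> [0, 0, 16, 4]  score +4 (running 4)
col 3: [0, 64, 0, 0] -> [0, 0, 0, 64]  score +0 (running 4)
Board after move:
 0  0  0  0
 0  0  0  0
 4  4 16  0
 2  2  4 64

Answer: 4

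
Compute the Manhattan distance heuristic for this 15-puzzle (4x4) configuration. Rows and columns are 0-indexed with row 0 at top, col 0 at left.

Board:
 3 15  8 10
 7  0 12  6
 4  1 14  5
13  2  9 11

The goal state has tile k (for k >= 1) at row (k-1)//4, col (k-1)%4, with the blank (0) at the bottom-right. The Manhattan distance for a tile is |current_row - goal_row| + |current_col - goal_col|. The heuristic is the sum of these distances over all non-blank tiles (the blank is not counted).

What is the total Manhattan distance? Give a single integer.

Tile 3: at (0,0), goal (0,2), distance |0-0|+|0-2| = 2
Tile 15: at (0,1), goal (3,2), distance |0-3|+|1-2| = 4
Tile 8: at (0,2), goal (1,3), distance |0-1|+|2-3| = 2
Tile 10: at (0,3), goal (2,1), distance |0-2|+|3-1| = 4
Tile 7: at (1,0), goal (1,2), distance |1-1|+|0-2| = 2
Tile 12: at (1,2), goal (2,3), distance |1-2|+|2-3| = 2
Tile 6: at (1,3), goal (1,1), distance |1-1|+|3-1| = 2
Tile 4: at (2,0), goal (0,3), distance |2-0|+|0-3| = 5
Tile 1: at (2,1), goal (0,0), distance |2-0|+|1-0| = 3
Tile 14: at (2,2), goal (3,1), distance |2-3|+|2-1| = 2
Tile 5: at (2,3), goal (1,0), distance |2-1|+|3-0| = 4
Tile 13: at (3,0), goal (3,0), distance |3-3|+|0-0| = 0
Tile 2: at (3,1), goal (0,1), distance |3-0|+|1-1| = 3
Tile 9: at (3,2), goal (2,0), distance |3-2|+|2-0| = 3
Tile 11: at (3,3), goal (2,2), distance |3-2|+|3-2| = 2
Sum: 2 + 4 + 2 + 4 + 2 + 2 + 2 + 5 + 3 + 2 + 4 + 0 + 3 + 3 + 2 = 40

Answer: 40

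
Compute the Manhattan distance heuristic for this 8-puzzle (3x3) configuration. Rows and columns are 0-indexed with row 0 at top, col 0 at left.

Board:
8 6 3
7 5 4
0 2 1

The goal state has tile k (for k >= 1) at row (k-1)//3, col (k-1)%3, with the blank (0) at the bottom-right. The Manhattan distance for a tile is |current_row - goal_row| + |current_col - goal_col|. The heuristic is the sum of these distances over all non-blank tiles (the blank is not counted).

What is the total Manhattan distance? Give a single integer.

Answer: 14

Derivation:
Tile 8: (0,0)->(2,1) = 3
Tile 6: (0,1)->(1,2) = 2
Tile 3: (0,2)->(0,2) = 0
Tile 7: (1,0)->(2,0) = 1
Tile 5: (1,1)->(1,1) = 0
Tile 4: (1,2)->(1,0) = 2
Tile 2: (2,1)->(0,1) = 2
Tile 1: (2,2)->(0,0) = 4
Sum: 3 + 2 + 0 + 1 + 0 + 2 + 2 + 4 = 14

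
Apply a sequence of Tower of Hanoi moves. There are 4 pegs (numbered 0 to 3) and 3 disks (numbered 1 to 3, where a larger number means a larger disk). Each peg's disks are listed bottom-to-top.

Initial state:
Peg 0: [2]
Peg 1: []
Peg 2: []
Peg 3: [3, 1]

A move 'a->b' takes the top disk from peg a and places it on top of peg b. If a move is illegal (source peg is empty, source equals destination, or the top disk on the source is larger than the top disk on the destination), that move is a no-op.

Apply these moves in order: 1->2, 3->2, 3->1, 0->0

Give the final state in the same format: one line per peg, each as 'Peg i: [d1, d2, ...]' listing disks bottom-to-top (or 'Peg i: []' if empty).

After move 1 (1->2):
Peg 0: [2]
Peg 1: []
Peg 2: []
Peg 3: [3, 1]

After move 2 (3->2):
Peg 0: [2]
Peg 1: []
Peg 2: [1]
Peg 3: [3]

After move 3 (3->1):
Peg 0: [2]
Peg 1: [3]
Peg 2: [1]
Peg 3: []

After move 4 (0->0):
Peg 0: [2]
Peg 1: [3]
Peg 2: [1]
Peg 3: []

Answer: Peg 0: [2]
Peg 1: [3]
Peg 2: [1]
Peg 3: []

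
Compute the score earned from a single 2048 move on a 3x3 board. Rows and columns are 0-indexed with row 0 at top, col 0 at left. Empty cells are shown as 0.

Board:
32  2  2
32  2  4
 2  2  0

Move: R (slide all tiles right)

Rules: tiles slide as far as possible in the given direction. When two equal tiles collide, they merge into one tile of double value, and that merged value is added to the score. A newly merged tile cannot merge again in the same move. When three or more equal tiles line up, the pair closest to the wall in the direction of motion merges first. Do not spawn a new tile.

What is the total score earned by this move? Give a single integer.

Slide right:
row 0: [32, 2, 2] -> [0, 32, 4]  score +4 (running 4)
row 1: [32, 2, 4] -> [32, 2, 4]  score +0 (running 4)
row 2: [2, 2, 0] -> [0, 0, 4]  score +4 (running 8)
Board after move:
 0 32  4
32  2  4
 0  0  4

Answer: 8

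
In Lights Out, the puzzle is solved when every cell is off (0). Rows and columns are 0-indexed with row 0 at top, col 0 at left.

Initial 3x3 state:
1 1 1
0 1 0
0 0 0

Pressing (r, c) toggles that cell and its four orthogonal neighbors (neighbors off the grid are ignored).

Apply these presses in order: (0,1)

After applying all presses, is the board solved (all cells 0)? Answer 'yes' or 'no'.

Answer: yes

Derivation:
After press 1 at (0,1):
0 0 0
0 0 0
0 0 0

Lights still on: 0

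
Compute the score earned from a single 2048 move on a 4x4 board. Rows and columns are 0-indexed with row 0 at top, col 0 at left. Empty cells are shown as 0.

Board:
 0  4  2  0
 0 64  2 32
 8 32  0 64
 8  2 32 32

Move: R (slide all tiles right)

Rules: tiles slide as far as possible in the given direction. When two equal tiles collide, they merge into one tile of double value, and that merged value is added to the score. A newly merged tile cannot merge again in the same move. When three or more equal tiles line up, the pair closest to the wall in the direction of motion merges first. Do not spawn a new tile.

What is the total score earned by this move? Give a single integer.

Answer: 64

Derivation:
Slide right:
row 0: [0, 4, 2, 0] -> [0, 0, 4, 2]  score +0 (running 0)
row 1: [0, 64, 2, 32] -> [0, 64, 2, 32]  score +0 (running 0)
row 2: [8, 32, 0, 64] -> [0, 8, 32, 64]  score +0 (running 0)
row 3: [8, 2, 32, 32] -> [0, 8, 2, 64]  score +64 (running 64)
Board after move:
 0  0  4  2
 0 64  2 32
 0  8 32 64
 0  8  2 64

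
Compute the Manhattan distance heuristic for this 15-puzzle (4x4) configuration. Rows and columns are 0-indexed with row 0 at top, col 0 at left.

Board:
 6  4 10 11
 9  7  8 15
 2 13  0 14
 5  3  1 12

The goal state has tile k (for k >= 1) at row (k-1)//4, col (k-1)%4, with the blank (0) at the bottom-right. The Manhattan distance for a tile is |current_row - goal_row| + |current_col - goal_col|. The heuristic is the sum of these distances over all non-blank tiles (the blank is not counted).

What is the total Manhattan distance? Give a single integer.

Tile 6: at (0,0), goal (1,1), distance |0-1|+|0-1| = 2
Tile 4: at (0,1), goal (0,3), distance |0-0|+|1-3| = 2
Tile 10: at (0,2), goal (2,1), distance |0-2|+|2-1| = 3
Tile 11: at (0,3), goal (2,2), distance |0-2|+|3-2| = 3
Tile 9: at (1,0), goal (2,0), distance |1-2|+|0-0| = 1
Tile 7: at (1,1), goal (1,2), distance |1-1|+|1-2| = 1
Tile 8: at (1,2), goal (1,3), distance |1-1|+|2-3| = 1
Tile 15: at (1,3), goal (3,2), distance |1-3|+|3-2| = 3
Tile 2: at (2,0), goal (0,1), distance |2-0|+|0-1| = 3
Tile 13: at (2,1), goal (3,0), distance |2-3|+|1-0| = 2
Tile 14: at (2,3), goal (3,1), distance |2-3|+|3-1| = 3
Tile 5: at (3,0), goal (1,0), distance |3-1|+|0-0| = 2
Tile 3: at (3,1), goal (0,2), distance |3-0|+|1-2| = 4
Tile 1: at (3,2), goal (0,0), distance |3-0|+|2-0| = 5
Tile 12: at (3,3), goal (2,3), distance |3-2|+|3-3| = 1
Sum: 2 + 2 + 3 + 3 + 1 + 1 + 1 + 3 + 3 + 2 + 3 + 2 + 4 + 5 + 1 = 36

Answer: 36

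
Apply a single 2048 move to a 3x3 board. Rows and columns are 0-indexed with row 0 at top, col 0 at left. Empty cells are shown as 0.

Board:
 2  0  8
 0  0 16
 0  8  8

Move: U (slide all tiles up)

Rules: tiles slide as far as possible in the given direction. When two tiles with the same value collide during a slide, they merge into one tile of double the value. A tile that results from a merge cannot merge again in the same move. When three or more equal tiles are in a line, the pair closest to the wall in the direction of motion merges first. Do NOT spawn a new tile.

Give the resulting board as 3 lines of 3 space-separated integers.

Slide up:
col 0: [2, 0, 0] -> [2, 0, 0]
col 1: [0, 0, 8] -> [8, 0, 0]
col 2: [8, 16, 8] -> [8, 16, 8]

Answer:  2  8  8
 0  0 16
 0  0  8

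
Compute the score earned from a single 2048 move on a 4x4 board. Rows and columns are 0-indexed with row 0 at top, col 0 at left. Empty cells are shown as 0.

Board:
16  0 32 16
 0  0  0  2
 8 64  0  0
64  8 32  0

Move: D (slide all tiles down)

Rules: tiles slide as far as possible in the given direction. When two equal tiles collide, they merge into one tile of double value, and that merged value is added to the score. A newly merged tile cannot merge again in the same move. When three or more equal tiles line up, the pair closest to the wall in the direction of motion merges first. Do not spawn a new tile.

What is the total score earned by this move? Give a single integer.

Answer: 64

Derivation:
Slide down:
col 0: [16, 0, 8, 64] -> [0, 16, 8, 64]  score +0 (running 0)
col 1: [0, 0, 64, 8] -> [0, 0, 64, 8]  score +0 (running 0)
col 2: [32, 0, 0, 32] -> [0, 0, 0, 64]  score +64 (running 64)
col 3: [16, 2, 0, 0] -> [0, 0, 16, 2]  score +0 (running 64)
Board after move:
 0  0  0  0
16  0  0  0
 8 64  0 16
64  8 64  2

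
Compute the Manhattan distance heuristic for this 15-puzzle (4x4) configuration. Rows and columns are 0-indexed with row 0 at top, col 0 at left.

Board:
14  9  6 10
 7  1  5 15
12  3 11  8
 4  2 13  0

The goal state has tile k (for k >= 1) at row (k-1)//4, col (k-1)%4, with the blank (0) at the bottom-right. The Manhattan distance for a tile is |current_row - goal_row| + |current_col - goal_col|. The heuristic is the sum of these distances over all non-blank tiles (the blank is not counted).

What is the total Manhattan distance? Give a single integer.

Answer: 40

Derivation:
Tile 14: (0,0)->(3,1) = 4
Tile 9: (0,1)->(2,0) = 3
Tile 6: (0,2)->(1,1) = 2
Tile 10: (0,3)->(2,1) = 4
Tile 7: (1,0)->(1,2) = 2
Tile 1: (1,1)->(0,0) = 2
Tile 5: (1,2)->(1,0) = 2
Tile 15: (1,3)->(3,2) = 3
Tile 12: (2,0)->(2,3) = 3
Tile 3: (2,1)->(0,2) = 3
Tile 11: (2,2)->(2,2) = 0
Tile 8: (2,3)->(1,3) = 1
Tile 4: (3,0)->(0,3) = 6
Tile 2: (3,1)->(0,1) = 3
Tile 13: (3,2)->(3,0) = 2
Sum: 4 + 3 + 2 + 4 + 2 + 2 + 2 + 3 + 3 + 3 + 0 + 1 + 6 + 3 + 2 = 40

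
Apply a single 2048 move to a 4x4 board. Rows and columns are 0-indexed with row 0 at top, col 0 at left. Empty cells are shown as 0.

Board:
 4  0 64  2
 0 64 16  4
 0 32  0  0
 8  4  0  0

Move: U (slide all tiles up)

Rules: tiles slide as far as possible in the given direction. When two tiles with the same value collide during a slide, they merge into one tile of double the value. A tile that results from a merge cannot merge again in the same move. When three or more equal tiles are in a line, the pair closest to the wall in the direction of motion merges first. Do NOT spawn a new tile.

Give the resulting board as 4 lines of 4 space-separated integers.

Answer:  4 64 64  2
 8 32 16  4
 0  4  0  0
 0  0  0  0

Derivation:
Slide up:
col 0: [4, 0, 0, 8] -> [4, 8, 0, 0]
col 1: [0, 64, 32, 4] -> [64, 32, 4, 0]
col 2: [64, 16, 0, 0] -> [64, 16, 0, 0]
col 3: [2, 4, 0, 0] -> [2, 4, 0, 0]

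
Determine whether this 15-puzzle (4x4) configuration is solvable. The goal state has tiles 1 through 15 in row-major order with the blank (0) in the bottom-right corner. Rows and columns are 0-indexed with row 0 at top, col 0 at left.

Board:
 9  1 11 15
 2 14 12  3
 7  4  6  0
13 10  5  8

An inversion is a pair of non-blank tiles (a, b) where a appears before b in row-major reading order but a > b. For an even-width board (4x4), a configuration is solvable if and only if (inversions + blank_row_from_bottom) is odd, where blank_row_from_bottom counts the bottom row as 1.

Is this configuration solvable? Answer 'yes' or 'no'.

Answer: no

Derivation:
Inversions: 52
Blank is in row 2 (0-indexed from top), which is row 2 counting from the bottom (bottom = 1).
52 + 2 = 54, which is even, so the puzzle is not solvable.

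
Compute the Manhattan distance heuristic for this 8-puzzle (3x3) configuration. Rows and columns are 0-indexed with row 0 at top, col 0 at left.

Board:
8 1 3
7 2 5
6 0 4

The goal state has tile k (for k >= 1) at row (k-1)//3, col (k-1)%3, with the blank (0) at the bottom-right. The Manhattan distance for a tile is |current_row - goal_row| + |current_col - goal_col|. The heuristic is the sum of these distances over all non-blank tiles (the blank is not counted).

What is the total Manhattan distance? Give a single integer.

Tile 8: (0,0)->(2,1) = 3
Tile 1: (0,1)->(0,0) = 1
Tile 3: (0,2)->(0,2) = 0
Tile 7: (1,0)->(2,0) = 1
Tile 2: (1,1)->(0,1) = 1
Tile 5: (1,2)->(1,1) = 1
Tile 6: (2,0)->(1,2) = 3
Tile 4: (2,2)->(1,0) = 3
Sum: 3 + 1 + 0 + 1 + 1 + 1 + 3 + 3 = 13

Answer: 13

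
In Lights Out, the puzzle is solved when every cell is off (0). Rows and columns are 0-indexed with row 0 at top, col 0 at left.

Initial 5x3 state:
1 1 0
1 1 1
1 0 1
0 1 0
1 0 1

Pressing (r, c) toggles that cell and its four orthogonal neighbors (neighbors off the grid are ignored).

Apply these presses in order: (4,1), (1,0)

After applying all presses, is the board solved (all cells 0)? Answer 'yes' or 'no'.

After press 1 at (4,1):
1 1 0
1 1 1
1 0 1
0 0 0
0 1 0

After press 2 at (1,0):
0 1 0
0 0 1
0 0 1
0 0 0
0 1 0

Lights still on: 4

Answer: no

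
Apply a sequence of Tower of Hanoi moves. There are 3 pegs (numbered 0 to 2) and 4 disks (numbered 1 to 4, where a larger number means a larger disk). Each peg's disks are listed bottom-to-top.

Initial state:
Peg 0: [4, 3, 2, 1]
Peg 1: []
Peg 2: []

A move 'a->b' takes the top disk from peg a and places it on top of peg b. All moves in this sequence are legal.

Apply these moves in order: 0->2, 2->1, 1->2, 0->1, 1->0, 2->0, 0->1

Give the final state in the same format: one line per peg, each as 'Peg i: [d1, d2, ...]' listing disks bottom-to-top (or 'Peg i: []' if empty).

Answer: Peg 0: [4, 3, 2]
Peg 1: [1]
Peg 2: []

Derivation:
After move 1 (0->2):
Peg 0: [4, 3, 2]
Peg 1: []
Peg 2: [1]

After move 2 (2->1):
Peg 0: [4, 3, 2]
Peg 1: [1]
Peg 2: []

After move 3 (1->2):
Peg 0: [4, 3, 2]
Peg 1: []
Peg 2: [1]

After move 4 (0->1):
Peg 0: [4, 3]
Peg 1: [2]
Peg 2: [1]

After move 5 (1->0):
Peg 0: [4, 3, 2]
Peg 1: []
Peg 2: [1]

After move 6 (2->0):
Peg 0: [4, 3, 2, 1]
Peg 1: []
Peg 2: []

After move 7 (0->1):
Peg 0: [4, 3, 2]
Peg 1: [1]
Peg 2: []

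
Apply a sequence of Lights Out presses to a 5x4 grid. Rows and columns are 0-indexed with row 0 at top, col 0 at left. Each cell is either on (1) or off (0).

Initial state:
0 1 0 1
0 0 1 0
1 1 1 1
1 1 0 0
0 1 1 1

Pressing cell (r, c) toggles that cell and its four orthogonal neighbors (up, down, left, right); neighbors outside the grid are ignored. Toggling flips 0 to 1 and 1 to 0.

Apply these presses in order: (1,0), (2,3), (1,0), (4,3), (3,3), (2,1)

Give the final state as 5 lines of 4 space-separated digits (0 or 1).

Answer: 0 1 0 1
0 1 1 1
0 0 1 1
1 0 1 1
0 1 0 1

Derivation:
After press 1 at (1,0):
1 1 0 1
1 1 1 0
0 1 1 1
1 1 0 0
0 1 1 1

After press 2 at (2,3):
1 1 0 1
1 1 1 1
0 1 0 0
1 1 0 1
0 1 1 1

After press 3 at (1,0):
0 1 0 1
0 0 1 1
1 1 0 0
1 1 0 1
0 1 1 1

After press 4 at (4,3):
0 1 0 1
0 0 1 1
1 1 0 0
1 1 0 0
0 1 0 0

After press 5 at (3,3):
0 1 0 1
0 0 1 1
1 1 0 1
1 1 1 1
0 1 0 1

After press 6 at (2,1):
0 1 0 1
0 1 1 1
0 0 1 1
1 0 1 1
0 1 0 1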